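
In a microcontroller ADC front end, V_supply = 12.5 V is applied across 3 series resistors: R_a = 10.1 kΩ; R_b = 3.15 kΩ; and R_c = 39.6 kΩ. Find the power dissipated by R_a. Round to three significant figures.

ΣR = 52.85 kΩ → I = 12.5/52.85 = 0.2365 mA.
P(R_a) = I²·R_a = (0.2365)² × 10.1 = 0.5650 mW.

P ≈ 0.565 mW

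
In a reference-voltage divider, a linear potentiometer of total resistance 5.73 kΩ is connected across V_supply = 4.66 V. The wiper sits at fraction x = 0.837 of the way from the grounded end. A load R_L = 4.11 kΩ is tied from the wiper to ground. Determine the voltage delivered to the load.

V_out ≈ 3.28 V

Split the track: R_lower = x·R_p = 4.796 kΩ, R_upper = (1−x)·R_p = 0.9340 kΩ.
(x·R_p) ‖ R_L = 2.213 kΩ.
Then V_out = V_supply · 2.213/(0.9340 + 2.213) = 3.277 V.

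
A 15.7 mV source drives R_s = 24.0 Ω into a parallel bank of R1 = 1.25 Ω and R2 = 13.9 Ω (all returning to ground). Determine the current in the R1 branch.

Combine the parallel branches: R_p = (1/1.25 + 1/13.9)⁻¹ = 1.147 Ω.
V_A by voltage divider: V_A = 15.7 × 1.147/(24.0 + 1.147) = 0.7160 mV.
Branch current I = V_A/R1 = 0.7160/1.25 = 0.5728 mA.

I ≈ 0.573 mA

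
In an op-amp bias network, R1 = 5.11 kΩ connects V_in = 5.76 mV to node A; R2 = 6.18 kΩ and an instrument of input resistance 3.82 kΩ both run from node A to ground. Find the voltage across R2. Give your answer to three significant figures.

First combine the lower leg with the load: R2 ‖ R_L = 2.361 kΩ.
Now apply the divider: V_out = 5.76 × 0.3160 = 1.820 mV.

V_out ≈ 1.82 mV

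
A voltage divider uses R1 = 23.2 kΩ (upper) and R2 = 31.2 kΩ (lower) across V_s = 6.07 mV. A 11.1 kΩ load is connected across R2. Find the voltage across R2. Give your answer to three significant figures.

V_out ≈ 1.58 mV

R2 ‖ R_L = (31.2 × 11.1)/(31.2 + 11.1) = 8.187 kΩ.
Voltage divider with the loaded lower leg: V_out = 6.07 × 8.187/(23.2 + 8.187) = 6.07 × 0.2608 = 1.583 mV.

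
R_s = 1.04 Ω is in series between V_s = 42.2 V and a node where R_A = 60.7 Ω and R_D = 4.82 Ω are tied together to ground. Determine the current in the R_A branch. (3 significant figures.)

I ≈ 0.564 A

Combine the parallel branches: R_p = (1/60.7 + 1/4.82)⁻¹ = 4.465 Ω.
V_A = 42.2 × 4.465/5.505 = 34.23 V.
I(R_A) = V_A / R_A = 34.23/60.7 = 0.5639 A.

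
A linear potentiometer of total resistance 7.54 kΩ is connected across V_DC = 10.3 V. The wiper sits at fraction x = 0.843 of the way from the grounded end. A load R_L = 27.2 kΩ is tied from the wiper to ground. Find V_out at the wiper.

Split the track: R_lower = x·R_p = 6.356 kΩ, R_upper = (1−x)·R_p = 1.184 kΩ.
Lower segment in parallel with the load: 6.356 ‖ 27.2 = 5.152 kΩ.
V_out = 10.3 × 5.152/(1.184 + 5.152) = 8.376 V.

V_out ≈ 8.38 V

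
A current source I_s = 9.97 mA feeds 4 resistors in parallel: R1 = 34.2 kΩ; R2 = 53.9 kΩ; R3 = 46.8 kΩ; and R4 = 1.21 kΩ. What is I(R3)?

ΣG = 1/34.2 + 1/53.9 + 1/46.8 + 1/1.21 = 0.8956.
By the current-divider rule, I = I_s · G_k/ΣG = 9.97 × 0.02386 = 0.2379 mA.

I ≈ 0.238 mA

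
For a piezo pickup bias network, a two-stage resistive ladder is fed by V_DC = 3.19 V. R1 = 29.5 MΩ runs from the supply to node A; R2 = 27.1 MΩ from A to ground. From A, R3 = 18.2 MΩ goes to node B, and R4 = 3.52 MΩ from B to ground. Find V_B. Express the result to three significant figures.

V_B ≈ 0.150 V

Node A sees R2 in parallel with the series input of stage 2, R3 + R4 = 21.72 MΩ.
Effective lower resistance at A: R2 ‖ 21.72 = 12.06 MΩ.
V_A = 3.19 × 12.06/(29.5 + 12.06) = 0.9255 V.
Stage 2 is unloaded, so V_B = V_A · R4/(R3+R4) = 0.9255 × 3.52/21.72 = 0.1500 V.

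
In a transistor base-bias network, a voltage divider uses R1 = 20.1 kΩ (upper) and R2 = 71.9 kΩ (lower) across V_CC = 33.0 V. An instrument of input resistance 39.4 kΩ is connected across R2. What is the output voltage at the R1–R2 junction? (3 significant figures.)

The load sits in parallel with R2, giving an effective lower resistance R2' = R2·R_L/(R2+R_L) = 25.45 kΩ.
Voltage divider with the loaded lower leg: V_out = 33.0 × 25.45/(20.1 + 25.45) = 33.0 × 0.5588 = 18.44 V.
(Unloaded it would be 25.8 V; the load pulls it down.)

V_out ≈ 18.4 V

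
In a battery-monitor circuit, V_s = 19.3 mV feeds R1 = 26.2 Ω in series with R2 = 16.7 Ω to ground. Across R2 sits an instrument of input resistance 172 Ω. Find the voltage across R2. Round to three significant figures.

R2 ‖ R_L = (16.7 × 172)/(16.7 + 172) = 15.22 Ω.
Voltage divider with the loaded lower leg: V_out = 19.3 × 15.22/(26.2 + 15.22) = 19.3 × 0.3675 = 7.092 mV.

V_out ≈ 7.09 mV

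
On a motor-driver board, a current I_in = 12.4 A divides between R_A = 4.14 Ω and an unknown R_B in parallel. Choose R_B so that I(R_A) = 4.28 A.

Two-branch current divider: I_A = I_in · R_B/(R_A + R_B).
With f = 0.3452, R_B = R_A · f/(1−f) = 4.14 × 0.5271 = 2.182 Ω.

R_B ≈ 2.18 Ω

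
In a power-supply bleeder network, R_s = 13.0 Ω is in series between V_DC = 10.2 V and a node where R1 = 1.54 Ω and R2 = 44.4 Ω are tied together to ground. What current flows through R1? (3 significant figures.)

Parallel bank: R_p = 1/(1/1.54 + 1/44.4) = 1.488 Ω.
V_A by voltage divider: V_A = 10.2 × 1.488/(13.0 + 1.488) = 1.048 V.
Branch current I = V_A/R1 = 1.048/1.54 = 0.6804 A.

I ≈ 0.680 A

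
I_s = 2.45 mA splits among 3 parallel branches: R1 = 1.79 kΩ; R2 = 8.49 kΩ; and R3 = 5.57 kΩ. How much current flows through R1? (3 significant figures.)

I ≈ 1.60 mA

ΣG = 1/1.79 + 1/8.49 + 1/5.57 = 0.8560.
By the current-divider rule, I = I_s · G_k/ΣG = 2.45 × 0.6527 = 1.599 mA.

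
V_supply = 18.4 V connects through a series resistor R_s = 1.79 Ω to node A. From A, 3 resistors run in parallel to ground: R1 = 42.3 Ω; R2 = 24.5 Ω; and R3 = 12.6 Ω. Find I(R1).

I ≈ 0.346 A

Parallel bank: R_p = 1/(1/42.3 + 1/24.5 + 1/12.6) = 6.953 Ω.
V_A by voltage divider: V_A = 18.4 × 6.953/(1.79 + 6.953) = 14.63 V.
Branch current I = V_A/R1 = 14.63/42.3 = 0.3459 A.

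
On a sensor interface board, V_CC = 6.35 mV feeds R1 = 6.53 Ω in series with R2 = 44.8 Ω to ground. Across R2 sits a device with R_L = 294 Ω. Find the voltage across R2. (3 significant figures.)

V_out ≈ 5.44 mV

The load sits in parallel with R2, giving an effective lower resistance R2' = R2·R_L/(R2+R_L) = 38.88 Ω.
Voltage divider with the loaded lower leg: V_out = 6.35 × 38.88/(6.53 + 38.88) = 6.35 × 0.8562 = 5.437 mV.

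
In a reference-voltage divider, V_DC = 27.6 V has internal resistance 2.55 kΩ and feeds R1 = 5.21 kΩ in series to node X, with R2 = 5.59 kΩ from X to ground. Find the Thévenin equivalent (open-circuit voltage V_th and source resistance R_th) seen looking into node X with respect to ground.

V_th ≈ 11.6 V, R_th ≈ 3.25 kΩ

R1' = 2.55 + 5.21 = 7.760 kΩ (source resistance + R1).
Open-circuit (no load on X): V_th = V_DC · R2/(R1' + R2) = 27.6 × 5.59/(7.760 + 5.59) = 11.56 V.
Zeroing V_DC shorts the top of R1' to ground, so R_th = R1' ‖ R2 = 3.249 kΩ.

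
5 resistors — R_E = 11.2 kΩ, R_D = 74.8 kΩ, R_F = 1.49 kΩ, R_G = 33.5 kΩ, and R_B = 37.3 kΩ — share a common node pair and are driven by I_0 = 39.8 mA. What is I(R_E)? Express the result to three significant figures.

Total conductance ΣG = 1/11.2 + 1/74.8 + 1/1.49 + 1/33.5 + 1/37.3 = 0.8305 (units of 1/kΩ).
R_E takes the fraction G_k/ΣG = 0.08929/0.8305 = 0.1075, so I = 39.8 × 0.1075 = 4.279 mA.

I ≈ 4.28 mA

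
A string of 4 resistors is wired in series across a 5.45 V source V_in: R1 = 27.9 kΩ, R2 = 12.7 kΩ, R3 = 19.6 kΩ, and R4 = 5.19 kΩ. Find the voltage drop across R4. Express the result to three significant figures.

V ≈ 0.433 V

ΣR = 27.9 + 12.7 + 19.6 + 5.19 = 65.39 kΩ.
Voltage divider: V = V_in · (5.190 / 65.39) = 5.45 × 0.07937 = 0.4326 V.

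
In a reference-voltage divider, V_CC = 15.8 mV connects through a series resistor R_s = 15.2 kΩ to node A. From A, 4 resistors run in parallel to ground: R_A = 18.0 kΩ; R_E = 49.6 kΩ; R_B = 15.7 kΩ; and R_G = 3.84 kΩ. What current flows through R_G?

Combine the parallel branches: R_p = (1/18.0 + 1/49.6 + 1/15.7 + 1/3.84)⁻¹ = 2.501 kΩ.
V_A = 15.8 × 2.501/17.70 = 2.232 mV.
Branch current I = V_A/R_G = 2.232/3.84 = 0.5814 µA.
(Check via current divider: I_total = 0.8926 µA; share G_k/ΣG = 0.6513 → same result.)

I ≈ 0.581 µA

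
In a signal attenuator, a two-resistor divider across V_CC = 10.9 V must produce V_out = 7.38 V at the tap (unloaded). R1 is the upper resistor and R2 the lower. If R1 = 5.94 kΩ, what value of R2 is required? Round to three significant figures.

The divider ratio is R2/(R1+R2) = 7.38/10.9 = 0.6771.
Rearranging, R2 = R1·k/(1−k) = 5.94 × 2.097 = 12.45 kΩ.

R2 ≈ 12.5 kΩ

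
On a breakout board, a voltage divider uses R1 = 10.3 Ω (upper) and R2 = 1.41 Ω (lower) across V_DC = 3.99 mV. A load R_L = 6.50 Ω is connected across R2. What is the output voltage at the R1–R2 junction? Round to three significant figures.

V_out ≈ 0.403 mV

The load sits in parallel with R2, giving an effective lower resistance R2' = R2·R_L/(R2+R_L) = 1.159 Ω.
Now apply the divider: V_out = 3.99 × 0.1011 = 0.4035 mV.
(Unloaded it would be 0.480 mV; the load pulls it down.)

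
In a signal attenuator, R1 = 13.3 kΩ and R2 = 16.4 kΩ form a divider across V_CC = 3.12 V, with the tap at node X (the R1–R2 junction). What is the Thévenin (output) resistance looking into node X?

With V_CC suppressed (replaced by a short), R_th = R1 ‖ R2 = (13.30 × 16.4)/(13.30 + 16.4) = 7.344 kΩ.

R_th ≈ 7.34 kΩ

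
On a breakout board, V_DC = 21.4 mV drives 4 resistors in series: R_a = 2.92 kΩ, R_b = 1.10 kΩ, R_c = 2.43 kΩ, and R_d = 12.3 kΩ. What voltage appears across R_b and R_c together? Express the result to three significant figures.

V ≈ 4.03 mV

Series total: ΣR = 2.92 + 1.10 + 2.43 + 12.3 = 18.75 kΩ.
R_{R_b..R_c} = 1.10 + 2.43 = 3.530 kΩ.
Voltage divider: V = V_DC · (3.530 / 18.75) = 21.4 × 0.1883 = 4.029 mV.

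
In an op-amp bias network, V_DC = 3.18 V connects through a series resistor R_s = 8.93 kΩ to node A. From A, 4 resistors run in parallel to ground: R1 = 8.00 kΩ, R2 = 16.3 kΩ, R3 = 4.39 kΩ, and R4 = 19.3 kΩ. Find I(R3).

I ≈ 0.140 mA

Combine the parallel branches: R_p = (1/8.00 + 1/16.3 + 1/4.39 + 1/19.3)⁻¹ = 2.146 kΩ.
V_A by voltage divider: V_A = 3.18 × 2.146/(8.93 + 2.146) = 0.6162 V.
I(R3) = V_A / R3 = 0.6162/4.39 = 0.1404 mA.
(Equivalently: I_total = 0.2871 mA, then current-divider fraction G_k/ΣG = 0.4889.)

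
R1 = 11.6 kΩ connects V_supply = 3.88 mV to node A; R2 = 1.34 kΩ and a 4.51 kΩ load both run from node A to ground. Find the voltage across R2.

R2 ‖ R_L = (1.34 × 4.51)/(1.34 + 4.51) = 1.033 kΩ.
Voltage divider with the loaded lower leg: V_out = 3.88 × 1.033/(11.6 + 1.033) = 3.88 × 0.08177 = 0.3173 mV.

V_out ≈ 0.317 mV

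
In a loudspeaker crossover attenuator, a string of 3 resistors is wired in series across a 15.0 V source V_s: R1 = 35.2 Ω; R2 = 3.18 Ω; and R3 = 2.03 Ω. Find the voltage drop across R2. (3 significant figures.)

V ≈ 1.18 V

Total series resistance ΣR = 35.2 + 3.18 + 2.03 = 40.41 Ω.
V = V_s · R/ΣR = 15.0 × 0.07869 = 1.180 V.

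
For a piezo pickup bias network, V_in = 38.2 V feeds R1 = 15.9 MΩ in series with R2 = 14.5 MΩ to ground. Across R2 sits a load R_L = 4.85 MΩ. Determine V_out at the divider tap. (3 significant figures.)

V_out ≈ 7.11 V

First combine the lower leg with the load: R2 ‖ R_L = 3.634 MΩ.
Now apply the divider: V_out = 38.2 × 0.1860 = 7.107 V.
(Unloaded it would be 18.2 V; the load pulls it down.)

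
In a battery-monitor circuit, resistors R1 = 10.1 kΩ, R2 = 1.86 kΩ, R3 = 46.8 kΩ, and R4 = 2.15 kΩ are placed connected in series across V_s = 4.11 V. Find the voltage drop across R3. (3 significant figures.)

Series total: ΣR = 10.1 + 1.86 + 46.8 + 2.15 = 60.91 kΩ.
V = V_s · R/ΣR = 4.11 × 0.7683 = 3.158 V.

V ≈ 3.16 V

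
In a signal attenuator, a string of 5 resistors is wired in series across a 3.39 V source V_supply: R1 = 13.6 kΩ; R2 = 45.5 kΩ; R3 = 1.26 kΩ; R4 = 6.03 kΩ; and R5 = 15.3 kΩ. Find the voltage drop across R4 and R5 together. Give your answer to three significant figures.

V ≈ 0.885 V

ΣR = 13.6 + 45.5 + 1.26 + 6.03 + 15.3 = 81.69 kΩ.
R_{R4..R5} = 6.03 + 15.3 = 21.33 kΩ.
Voltage divider: V = V_supply · (21.33 / 81.69) = 3.39 × 0.2611 = 0.8852 V.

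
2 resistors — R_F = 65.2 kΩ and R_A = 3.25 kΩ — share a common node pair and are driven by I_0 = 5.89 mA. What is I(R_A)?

Two-branch current divider: I_k = I_0 · R_other/(R_1 + R_2).
I(R_A) = 5.89 × 65.2/(65.2 + 3.25) = 5.89 × 0.9525 = 5.610 mA.

I ≈ 5.61 mA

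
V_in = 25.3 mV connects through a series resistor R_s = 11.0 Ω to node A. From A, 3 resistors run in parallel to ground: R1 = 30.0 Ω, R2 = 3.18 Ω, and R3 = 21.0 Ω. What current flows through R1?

I ≈ 0.158 mA

Combine the parallel branches: R_p = (1/30.0 + 1/3.18 + 1/21.0)⁻¹ = 2.529 Ω.
V_A by voltage divider: V_A = 25.3 × 2.529/(11.0 + 2.529) = 4.729 mV.
I(R1) = V_A / R1 = 4.729/30.0 = 0.1576 mA.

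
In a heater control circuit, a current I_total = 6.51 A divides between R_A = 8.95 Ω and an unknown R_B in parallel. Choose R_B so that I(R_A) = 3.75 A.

Two-branch current divider: I_A = I_total · R_B/(R_A + R_B).
With f = 0.5760, R_B = R_A · f/(1−f) = 8.95 × 1.359 = 12.16 Ω.

R_B ≈ 12.2 Ω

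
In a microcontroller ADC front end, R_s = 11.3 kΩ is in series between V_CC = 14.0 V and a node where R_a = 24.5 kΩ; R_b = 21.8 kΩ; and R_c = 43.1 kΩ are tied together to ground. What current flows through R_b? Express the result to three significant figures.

I ≈ 0.286 mA

Combine the parallel branches: R_p = (1/24.5 + 1/21.8 + 1/43.1)⁻¹ = 9.100 kΩ.
Node voltage V_A = V_CC · R_p/(R_s + R_p) = 14.0 × 0.4461 = 6.245 V.
I(R_b) = V_A / R_b = 6.245/21.8 = 0.2865 mA.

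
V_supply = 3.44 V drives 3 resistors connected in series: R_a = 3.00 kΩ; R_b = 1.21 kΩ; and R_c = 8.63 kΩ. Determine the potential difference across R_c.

V ≈ 2.31 V

ΣR = 3.00 + 1.21 + 8.63 = 12.84 kΩ.
V = V_supply · R/ΣR = 3.44 × 0.6721 = 2.312 V.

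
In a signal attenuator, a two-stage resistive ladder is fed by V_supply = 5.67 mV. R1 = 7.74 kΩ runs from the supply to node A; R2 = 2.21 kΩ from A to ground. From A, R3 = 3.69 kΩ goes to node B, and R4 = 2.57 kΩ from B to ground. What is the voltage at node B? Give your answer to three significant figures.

V_B ≈ 0.406 mV

The second stage (R3 + R4 = 6.260 kΩ) loads node A in parallel with R2.
R2 ‖ (R3+R4) = 1.633 kΩ.
V_A = 5.67 × 1.633/(7.74 + 1.633) = 0.9880 mV.
Stage 2 is unloaded, so V_B = V_A · R4/(R3+R4) = 0.9880 × 2.57/6.260 = 0.4056 mV.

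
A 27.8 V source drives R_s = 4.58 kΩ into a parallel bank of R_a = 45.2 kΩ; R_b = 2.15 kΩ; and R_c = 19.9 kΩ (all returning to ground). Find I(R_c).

I ≈ 0.404 mA

Equivalent of the parallel group: R_p = 1.860 kΩ.
V_A = 27.8 × 1.860/6.440 = 8.031 V.
I(R_c) = V_A / R_c = 8.031/19.9 = 0.4036 mA.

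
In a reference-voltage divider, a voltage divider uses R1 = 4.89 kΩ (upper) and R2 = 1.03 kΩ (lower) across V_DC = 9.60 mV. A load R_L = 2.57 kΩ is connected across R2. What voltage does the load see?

The load sits in parallel with R2, giving an effective lower resistance R2' = R2·R_L/(R2+R_L) = 0.7353 kΩ.
Now apply the divider: V_out = 9.60 × 0.1307 = 1.255 mV.
(Unloaded it would be 1.67 mV; the load pulls it down.)

V_out ≈ 1.25 mV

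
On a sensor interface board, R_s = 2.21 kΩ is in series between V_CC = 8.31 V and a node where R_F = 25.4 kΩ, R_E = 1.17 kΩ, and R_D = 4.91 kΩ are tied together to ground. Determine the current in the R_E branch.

I ≈ 2.07 mA

Parallel bank: R_p = 1/(1/25.4 + 1/1.17 + 1/4.91) = 0.9110 kΩ.
Node voltage V_A = V_CC · R_p/(R_s + R_p) = 8.31 × 0.2919 = 2.426 V.
Branch current I = V_A/R_E = 2.426/1.17 = 2.073 mA.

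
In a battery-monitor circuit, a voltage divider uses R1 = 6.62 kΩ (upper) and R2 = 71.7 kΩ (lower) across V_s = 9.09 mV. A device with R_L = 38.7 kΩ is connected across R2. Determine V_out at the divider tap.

The load sits in parallel with R2, giving an effective lower resistance R2' = R2·R_L/(R2+R_L) = 25.13 kΩ.
Now apply the divider: V_out = 9.09 × 0.7915 = 7.195 mV.
(Unloaded it would be 8.32 mV; the load pulls it down.)

V_out ≈ 7.19 mV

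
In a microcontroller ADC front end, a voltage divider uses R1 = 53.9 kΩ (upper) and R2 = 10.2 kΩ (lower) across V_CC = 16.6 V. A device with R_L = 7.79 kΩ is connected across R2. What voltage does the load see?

V_out ≈ 1.26 V

R2 ‖ R_L = (10.2 × 7.79)/(10.2 + 7.79) = 4.417 kΩ.
Voltage divider with the loaded lower leg: V_out = 16.6 × 4.417/(53.9 + 4.417) = 16.6 × 0.07574 = 1.257 V.
(Unloaded it would be 2.64 V; the load pulls it down.)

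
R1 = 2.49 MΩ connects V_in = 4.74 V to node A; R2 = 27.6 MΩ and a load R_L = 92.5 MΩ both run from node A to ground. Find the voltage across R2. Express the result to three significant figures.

First combine the lower leg with the load: R2 ‖ R_L = 21.26 MΩ.
Voltage divider with the loaded lower leg: V_out = 4.74 × 21.26/(2.49 + 21.26) = 4.74 × 0.8951 = 4.243 V.

V_out ≈ 4.24 V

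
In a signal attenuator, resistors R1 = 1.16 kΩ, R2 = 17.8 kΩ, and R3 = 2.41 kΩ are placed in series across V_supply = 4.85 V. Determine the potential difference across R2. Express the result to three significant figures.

V ≈ 4.04 V

Series total: ΣR = 1.16 + 17.8 + 2.41 = 21.37 kΩ.
Voltage divider: V = V_supply · (17.80 / 21.37) = 4.85 × 0.8329 = 4.040 V.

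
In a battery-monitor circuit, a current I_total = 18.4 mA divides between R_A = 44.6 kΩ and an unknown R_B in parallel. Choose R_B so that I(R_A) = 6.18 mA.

Two-branch current divider: I_A = I_total · R_B/(R_A + R_B).
With f = 0.3359, R_B = R_A · f/(1−f) = 44.6 × 0.5057 = 22.56 kΩ.

R_B ≈ 22.6 kΩ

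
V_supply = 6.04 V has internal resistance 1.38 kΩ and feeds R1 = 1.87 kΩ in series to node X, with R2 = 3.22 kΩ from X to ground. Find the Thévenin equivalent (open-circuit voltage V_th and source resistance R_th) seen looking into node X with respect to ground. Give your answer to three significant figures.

R1' = 1.38 + 1.87 = 3.250 kΩ (source resistance + R1).
With X open, the divider is unloaded: V_th = 6.04 × 3.22/6.470 = 3.006 V.
Zeroing V_supply shorts the top of R1' to ground, so R_th = R1' ‖ R2 = 1.617 kΩ.

V_th ≈ 3.01 V, R_th ≈ 1.62 kΩ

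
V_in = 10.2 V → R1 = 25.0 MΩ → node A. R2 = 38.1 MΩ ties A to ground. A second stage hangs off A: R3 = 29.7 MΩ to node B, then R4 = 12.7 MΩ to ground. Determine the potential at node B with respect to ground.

Looking into the second stage from A: R3 + R4 = 42.40 MΩ appears in parallel with R2.
Effective lower resistance at A: R2 ‖ 42.40 = 20.07 MΩ.
So V_A = 10.2 × 0.4453 = 4.542 V.
Stage 2 is unloaded, so V_B = V_A · R4/(R3+R4) = 4.542 × 12.7/42.40 = 1.360 V.

V_B ≈ 1.36 V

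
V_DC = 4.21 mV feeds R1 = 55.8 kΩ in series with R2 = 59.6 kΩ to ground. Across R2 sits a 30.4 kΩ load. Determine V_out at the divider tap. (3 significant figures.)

V_out ≈ 1.12 mV

The load sits in parallel with R2, giving an effective lower resistance R2' = R2·R_L/(R2+R_L) = 20.13 kΩ.
Voltage divider with the loaded lower leg: V_out = 4.21 × 20.13/(55.8 + 20.13) = 4.21 × 0.2651 = 1.116 mV.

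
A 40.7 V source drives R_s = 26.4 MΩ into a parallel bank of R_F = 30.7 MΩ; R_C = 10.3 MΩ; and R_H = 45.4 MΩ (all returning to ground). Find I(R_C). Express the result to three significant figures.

Parallel bank: R_p = 1/(1/30.7 + 1/10.3 + 1/45.4) = 6.593 MΩ.
V_A by voltage divider: V_A = 40.7 × 6.593/(26.4 + 6.593) = 8.133 V.
I(R_C) = V_A / R_C = 8.133/10.3 = 0.7896 µA.
(Equivalently: I_total = 1.234 µA, then current-divider fraction G_k/ΣG = 0.6401.)

I ≈ 0.790 µA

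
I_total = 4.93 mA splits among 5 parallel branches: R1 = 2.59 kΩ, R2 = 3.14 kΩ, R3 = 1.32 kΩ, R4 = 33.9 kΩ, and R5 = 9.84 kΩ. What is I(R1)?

I ≈ 1.19 mA

ΣG = 1/2.59 + 1/3.14 + 1/1.32 + 1/33.9 + 1/9.84 = 1.593.
By the current-divider rule, I = I_total · G_k/ΣG = 4.93 × 0.2423 = 1.195 mA.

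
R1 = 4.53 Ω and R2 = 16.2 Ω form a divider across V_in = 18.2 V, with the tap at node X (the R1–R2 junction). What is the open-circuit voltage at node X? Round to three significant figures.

With X open, the divider is unloaded: V_th = 18.2 × 16.2/20.73 = 14.22 V.

V_th ≈ 14.2 V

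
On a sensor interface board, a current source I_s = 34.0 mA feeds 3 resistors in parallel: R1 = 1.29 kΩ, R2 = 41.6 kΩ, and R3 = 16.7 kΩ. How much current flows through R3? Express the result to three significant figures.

ΣG = 1/1.29 + 1/41.6 + 1/16.7 = 0.8591.
Current divider: I(R3) = I_s · G_k/ΣG = 34.0 × (0.05988/0.8591) = 34.0 × 0.06970 = 2.370 mA.

I ≈ 2.37 mA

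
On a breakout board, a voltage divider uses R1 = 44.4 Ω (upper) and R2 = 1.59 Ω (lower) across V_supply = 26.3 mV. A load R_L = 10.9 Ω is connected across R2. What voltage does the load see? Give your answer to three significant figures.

V_out ≈ 0.797 mV

First combine the lower leg with the load: R2 ‖ R_L = 1.388 Ω.
Voltage divider with the loaded lower leg: V_out = 26.3 × 1.388/(44.4 + 1.388) = 26.3 × 0.03030 = 0.7970 mV.
(Unloaded it would be 0.909 mV; the load pulls it down.)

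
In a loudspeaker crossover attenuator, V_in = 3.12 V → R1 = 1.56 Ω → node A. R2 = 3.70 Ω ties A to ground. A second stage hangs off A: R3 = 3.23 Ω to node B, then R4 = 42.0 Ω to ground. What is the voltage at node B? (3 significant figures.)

V_B ≈ 1.99 V

Looking into the second stage from A: R3 + R4 = 45.23 Ω appears in parallel with R2.
R2 ‖ (R3+R4) = 3.420 Ω.
V_A = 3.12 × 3.420/(1.56 + 3.420) = 2.143 V.
V_B = V_A × 0.9286 = 1.990 V.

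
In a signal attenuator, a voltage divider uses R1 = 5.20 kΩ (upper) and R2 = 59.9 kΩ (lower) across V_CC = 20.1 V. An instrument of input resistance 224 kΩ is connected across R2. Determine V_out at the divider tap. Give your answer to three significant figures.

The load sits in parallel with R2, giving an effective lower resistance R2' = R2·R_L/(R2+R_L) = 47.26 kΩ.
Then V_out = V_CC · R2'/(R1 + R2') = 20.1 × 47.26/52.46 = 18.11 V.

V_out ≈ 18.1 V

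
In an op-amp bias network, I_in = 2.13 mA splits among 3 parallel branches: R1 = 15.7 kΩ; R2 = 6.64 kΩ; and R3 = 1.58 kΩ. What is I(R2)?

I ≈ 0.379 mA

Total conductance ΣG = 1/15.7 + 1/6.64 + 1/1.58 = 0.8472 (units of 1/kΩ).
R2 takes the fraction G_k/ΣG = 0.1506/0.8472 = 0.1778, so I = 2.13 × 0.1778 = 0.3786 mA.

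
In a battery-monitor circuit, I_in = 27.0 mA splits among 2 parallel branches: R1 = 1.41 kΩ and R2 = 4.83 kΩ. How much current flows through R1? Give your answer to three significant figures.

I ≈ 20.9 mA

With just two branches, the current splits inversely with resistance.
So I = 27.0 × 4.83/6.240 = 20.90 mA.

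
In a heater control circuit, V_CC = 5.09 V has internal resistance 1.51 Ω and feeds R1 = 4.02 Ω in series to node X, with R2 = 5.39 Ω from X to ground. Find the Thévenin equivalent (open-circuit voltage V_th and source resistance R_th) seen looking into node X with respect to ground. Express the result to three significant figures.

R1' = 1.51 + 4.02 = 5.530 Ω (source resistance + R1).
With X open, the divider is unloaded: V_th = 5.09 × 5.39/10.92 = 2.512 V.
Zeroing V_CC shorts the top of R1' to ground, so R_th = R1' ‖ R2 = 2.730 Ω.

V_th ≈ 2.51 V, R_th ≈ 2.73 Ω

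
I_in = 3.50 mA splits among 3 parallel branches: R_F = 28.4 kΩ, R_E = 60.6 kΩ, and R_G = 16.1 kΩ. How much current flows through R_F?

I ≈ 1.08 mA

Total conductance ΣG = 1/28.4 + 1/60.6 + 1/16.1 = 0.1138 (units of 1/kΩ).
R_F takes the fraction G_k/ΣG = 0.03521/0.1138 = 0.3093, so I = 3.50 × 0.3093 = 1.083 mA.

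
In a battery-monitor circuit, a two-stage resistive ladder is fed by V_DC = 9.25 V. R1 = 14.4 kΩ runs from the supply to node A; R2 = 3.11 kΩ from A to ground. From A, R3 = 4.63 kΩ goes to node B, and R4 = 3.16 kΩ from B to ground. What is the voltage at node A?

V_A ≈ 1.24 V

Node A sees R2 in parallel with the series input of stage 2, R3 + R4 = 7.790 kΩ.
Effective lower resistance at A: R2 ‖ 7.790 = 2.223 kΩ.
So V_A = 9.25 × 0.1337 = 1.237 V.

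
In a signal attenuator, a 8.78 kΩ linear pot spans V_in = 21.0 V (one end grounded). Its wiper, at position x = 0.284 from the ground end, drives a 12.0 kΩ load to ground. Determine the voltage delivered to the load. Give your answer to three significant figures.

Split the track: R_lower = x·R_p = 2.494 kΩ, R_upper = (1−x)·R_p = 6.286 kΩ.
Lower segment in parallel with the load: 2.494 ‖ 12.0 = 2.065 kΩ.
Then V_out = V_in · 2.065/(6.286 + 2.065) = 5.192 V.
(Unloaded: V_out = x·V_in = 5.96 V.)

V_out ≈ 5.19 V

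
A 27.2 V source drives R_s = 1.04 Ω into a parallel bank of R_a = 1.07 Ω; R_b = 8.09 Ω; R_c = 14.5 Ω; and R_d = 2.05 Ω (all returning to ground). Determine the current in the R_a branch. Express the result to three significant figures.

Combine the parallel branches: R_p = (1/1.07 + 1/8.09 + 1/14.5 + 1/2.05)⁻¹ = 0.6192 Ω.
V_A = 27.2 × 0.6192/1.659 = 10.15 V.
Branch current I = V_A/R_a = 10.15/1.07 = 9.487 A.

I ≈ 9.49 A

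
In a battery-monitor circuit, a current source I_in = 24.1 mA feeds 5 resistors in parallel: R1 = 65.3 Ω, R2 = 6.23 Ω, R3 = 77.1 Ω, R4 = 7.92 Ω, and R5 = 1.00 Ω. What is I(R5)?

Conductances: ΣG = 1/65.3 + 1/6.23 + 1/77.1 + 1/7.92 + 1/1.00 = 1.315 (1/Ω).
R5 takes the fraction G_k/ΣG = 1.000/1.315 = 0.7604, so I = 24.1 × 0.7604 = 18.33 mA.

I ≈ 18.3 mA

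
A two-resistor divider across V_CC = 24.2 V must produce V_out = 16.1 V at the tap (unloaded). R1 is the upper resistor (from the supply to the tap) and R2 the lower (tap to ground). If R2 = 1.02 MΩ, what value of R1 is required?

Required fraction k = V_out/V_CC = 0.6653.
Rearranging, R1 = R2·(1−k)/k = 1.02 × 0.5031 = 0.5132 MΩ.

R1 ≈ 0.513 MΩ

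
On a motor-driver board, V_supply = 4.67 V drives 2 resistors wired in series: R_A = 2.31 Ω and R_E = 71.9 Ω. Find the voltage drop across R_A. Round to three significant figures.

ΣR = 2.31 + 71.9 = 74.21 Ω.
V = V_supply · R/ΣR = 4.67 × 0.03113 = 0.1454 V.

V ≈ 0.145 V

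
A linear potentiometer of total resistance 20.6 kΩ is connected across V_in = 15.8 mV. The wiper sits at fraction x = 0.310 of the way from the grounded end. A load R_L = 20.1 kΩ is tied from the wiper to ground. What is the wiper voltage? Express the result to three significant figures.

The pot divides into 14.21 kΩ above the wiper and 6.386 kΩ below.
(x·R_p) ‖ R_L = 4.846 kΩ.
V_out = 15.8 × 4.846/(14.21 + 4.846) = 4.017 mV.

V_out ≈ 4.02 mV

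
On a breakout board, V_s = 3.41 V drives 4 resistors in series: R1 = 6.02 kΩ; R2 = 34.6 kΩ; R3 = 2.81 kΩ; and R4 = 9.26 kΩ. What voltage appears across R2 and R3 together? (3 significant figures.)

Series total: ΣR = 6.02 + 34.6 + 2.81 + 9.26 = 52.69 kΩ.
R_{R2..R3} = 34.6 + 2.81 = 37.41 kΩ.
V = V_s · R/ΣR = 3.41 × 0.7100 = 2.421 V.

V ≈ 2.42 V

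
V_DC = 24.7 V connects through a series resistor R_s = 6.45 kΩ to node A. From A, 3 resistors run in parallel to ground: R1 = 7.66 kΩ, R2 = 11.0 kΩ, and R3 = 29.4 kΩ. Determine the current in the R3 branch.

Combine the parallel branches: R_p = (1/7.66 + 1/11.0 + 1/29.4)⁻¹ = 3.914 kΩ.
Node voltage V_A = V_DC · R_p/(R_s + R_p) = 24.7 × 0.3777 = 9.329 V.
Branch current I = V_A/R3 = 9.329/29.4 = 0.3173 mA.

I ≈ 0.317 mA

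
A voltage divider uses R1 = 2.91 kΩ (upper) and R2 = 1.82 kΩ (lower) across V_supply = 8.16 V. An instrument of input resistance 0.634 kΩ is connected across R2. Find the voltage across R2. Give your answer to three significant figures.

R2 ‖ R_L = (1.82 × 0.634)/(1.82 + 0.634) = 0.4702 kΩ.
Then V_out = V_supply · R2'/(R1 + R2') = 8.16 × 0.4702/3.380 = 1.135 V.
(Unloaded it would be 3.14 V; the load pulls it down.)

V_out ≈ 1.14 V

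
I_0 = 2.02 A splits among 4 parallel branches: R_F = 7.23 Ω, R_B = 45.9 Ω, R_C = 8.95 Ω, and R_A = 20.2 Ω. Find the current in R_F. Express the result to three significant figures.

Total conductance ΣG = 1/7.23 + 1/45.9 + 1/8.95 + 1/20.2 = 0.3213 (units of 1/Ω).
Current divider: I(R_F) = I_0 · G_k/ΣG = 2.02 × (0.1383/0.3213) = 2.02 × 0.4304 = 0.8695 A.

I ≈ 0.869 A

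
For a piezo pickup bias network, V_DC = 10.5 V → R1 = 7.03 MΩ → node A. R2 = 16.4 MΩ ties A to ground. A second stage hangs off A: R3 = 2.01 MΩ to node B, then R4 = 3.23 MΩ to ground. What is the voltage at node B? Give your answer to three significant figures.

V_B ≈ 2.34 V

Node A sees R2 in parallel with the series input of stage 2, R3 + R4 = 5.240 MΩ.
Effective lower resistance at A: R2 ‖ 5.240 = 3.971 MΩ.
First divider: V_A = V_DC · 3.971/(7.03 + 3.971) = 3.790 V.
Stage 2 is unloaded, so V_B = V_A · R4/(R3+R4) = 3.790 × 3.23/5.240 = 2.336 V.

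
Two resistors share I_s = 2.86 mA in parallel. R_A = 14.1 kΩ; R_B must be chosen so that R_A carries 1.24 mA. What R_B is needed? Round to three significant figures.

In a two-way split, I_A/I_s = R_B/(R_A + R_B).
With f = 0.4336, R_B = R_A · f/(1−f) = 14.1 × 0.7654 = 10.79 kΩ.

R_B ≈ 10.8 kΩ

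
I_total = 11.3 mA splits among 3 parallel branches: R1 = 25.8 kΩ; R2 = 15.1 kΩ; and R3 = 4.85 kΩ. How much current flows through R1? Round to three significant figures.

I ≈ 1.41 mA

Conductances: ΣG = 1/25.8 + 1/15.1 + 1/4.85 = 0.3112 (1/kΩ).
Current divider: I(R1) = I_total · G_k/ΣG = 11.3 × (0.03876/0.3112) = 11.3 × 0.1246 = 1.408 mA.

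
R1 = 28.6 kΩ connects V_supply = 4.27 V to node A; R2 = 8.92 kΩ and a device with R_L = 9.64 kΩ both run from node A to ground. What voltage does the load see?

The load sits in parallel with R2, giving an effective lower resistance R2' = R2·R_L/(R2+R_L) = 4.633 kΩ.
Now apply the divider: V_out = 4.27 × 0.1394 = 0.5953 V.
(Unloaded it would be 1.02 V; the load pulls it down.)

V_out ≈ 0.595 V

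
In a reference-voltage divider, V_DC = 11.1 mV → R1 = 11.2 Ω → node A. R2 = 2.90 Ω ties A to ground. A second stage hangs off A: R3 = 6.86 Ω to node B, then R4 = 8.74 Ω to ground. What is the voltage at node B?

V_B ≈ 1.11 mV

Looking into the second stage from A: R3 + R4 = 15.60 Ω appears in parallel with R2.
R2 ‖ (R3+R4) = 2.445 Ω.
V_A = 11.1 × 2.445/(11.2 + 2.445) = 1.989 mV.
Stage 2 is unloaded, so V_B = V_A · R4/(R3+R4) = 1.989 × 8.74/15.60 = 1.114 mV.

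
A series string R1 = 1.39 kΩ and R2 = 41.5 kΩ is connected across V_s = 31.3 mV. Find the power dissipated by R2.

The common current is I = 31.3/42.89 = 0.7298 µA.
P(R2) = I²·R2 = (0.7298)² × 41.5 = 22.10 nW.

P ≈ 22.1 nW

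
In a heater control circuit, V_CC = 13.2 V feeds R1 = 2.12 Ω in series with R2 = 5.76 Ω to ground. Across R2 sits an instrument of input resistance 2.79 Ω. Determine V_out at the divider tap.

The load sits in parallel with R2, giving an effective lower resistance R2' = R2·R_L/(R2+R_L) = 1.880 Ω.
Then V_out = V_CC · R2'/(R1 + R2') = 13.2 × 1.880/4.000 = 6.203 V.

V_out ≈ 6.20 V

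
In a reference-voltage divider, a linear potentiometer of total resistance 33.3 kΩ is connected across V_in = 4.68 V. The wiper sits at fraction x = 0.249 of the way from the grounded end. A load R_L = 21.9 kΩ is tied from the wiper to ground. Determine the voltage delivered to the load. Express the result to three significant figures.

V_out ≈ 0.907 V

The pot divides into 25.01 kΩ above the wiper and 8.292 kΩ below.
Lower segment in parallel with the load: 8.292 ‖ 21.9 = 6.015 kΩ.
V_out = 4.68 × 6.015/(25.01 + 6.015) = 0.9073 V.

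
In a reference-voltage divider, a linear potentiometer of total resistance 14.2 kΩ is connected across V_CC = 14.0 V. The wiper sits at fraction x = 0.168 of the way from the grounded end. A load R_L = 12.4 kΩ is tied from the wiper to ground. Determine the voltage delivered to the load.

V_out ≈ 2.03 V

The pot divides into 11.81 kΩ above the wiper and 2.386 kΩ below.
Lower segment in parallel with the load: 2.386 ‖ 12.4 = 2.001 kΩ.
Loaded-divider output: V_out = 14.0 × 0.1448 = 2.027 V.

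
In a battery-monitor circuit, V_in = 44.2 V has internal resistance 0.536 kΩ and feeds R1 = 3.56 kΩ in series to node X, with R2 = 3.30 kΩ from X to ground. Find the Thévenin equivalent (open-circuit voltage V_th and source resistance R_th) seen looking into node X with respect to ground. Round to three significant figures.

V_th ≈ 19.7 V, R_th ≈ 1.83 kΩ

R1' = 0.536 + 3.56 = 4.096 kΩ (source resistance + R1).
With X open, the divider is unloaded: V_th = 44.2 × 3.30/7.396 = 19.72 V.
Zeroing V_in shorts the top of R1' to ground, so R_th = R1' ‖ R2 = 1.828 kΩ.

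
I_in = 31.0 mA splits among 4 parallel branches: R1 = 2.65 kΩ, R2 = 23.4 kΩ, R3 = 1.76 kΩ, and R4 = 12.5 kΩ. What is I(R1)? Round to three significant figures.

Total conductance ΣG = 1/2.65 + 1/23.4 + 1/1.76 + 1/12.5 = 1.068 (units of 1/kΩ).
By the current-divider rule, I = I_in · G_k/ΣG = 31.0 × 0.3532 = 10.95 mA.

I ≈ 11.0 mA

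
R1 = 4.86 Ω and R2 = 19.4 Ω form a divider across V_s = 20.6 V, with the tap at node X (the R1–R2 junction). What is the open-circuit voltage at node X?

V_th ≈ 16.5 V

Open-circuit (no load on X): V_th = V_s · R2/(R1 + R2) = 20.6 × 19.4/(4.860 + 19.4) = 16.47 V.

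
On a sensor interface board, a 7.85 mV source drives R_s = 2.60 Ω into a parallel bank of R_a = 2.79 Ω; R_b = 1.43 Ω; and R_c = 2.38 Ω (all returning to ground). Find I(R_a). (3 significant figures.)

Combine the parallel branches: R_p = (1/2.79 + 1/1.43 + 1/2.38)⁻¹ = 0.6766 Ω.
Node voltage V_A = V_CC · R_p/(R_s + R_p) = 7.85 × 0.2065 = 1.621 mV.
Branch current I = V_A/R_a = 1.621/2.79 = 0.5810 mA.

I ≈ 0.581 mA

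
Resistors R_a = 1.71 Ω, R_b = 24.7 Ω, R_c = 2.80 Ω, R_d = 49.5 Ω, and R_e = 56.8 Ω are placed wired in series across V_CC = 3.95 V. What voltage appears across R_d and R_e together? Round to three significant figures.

V ≈ 3.10 V

Total series resistance ΣR = 1.71 + 24.7 + 2.80 + 49.5 + 56.8 = 135.5 Ω.
R_{R_d..R_e} = 49.5 + 56.8 = 106.3 Ω.
By the voltage-divider rule, V = 3.95 × 106.3/135.5 = 3.099 V.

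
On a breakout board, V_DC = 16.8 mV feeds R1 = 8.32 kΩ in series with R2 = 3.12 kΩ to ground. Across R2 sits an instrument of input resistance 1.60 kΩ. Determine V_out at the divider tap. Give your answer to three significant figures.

V_out ≈ 1.89 mV

R2 ‖ R_L = (3.12 × 1.60)/(3.12 + 1.60) = 1.058 kΩ.
Now apply the divider: V_out = 16.8 × 0.1128 = 1.895 mV.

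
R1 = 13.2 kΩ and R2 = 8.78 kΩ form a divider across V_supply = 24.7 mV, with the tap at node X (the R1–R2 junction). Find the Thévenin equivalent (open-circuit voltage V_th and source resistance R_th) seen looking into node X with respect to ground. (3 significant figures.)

V_th ≈ 9.87 mV, R_th ≈ 5.27 kΩ

V_th is the unloaded tap voltage: V_supply · R2/(R1+R2) = 24.7 × 0.3995 = 9.867 mV.
Looking into X with the source shorted: R_th = R1·R2/(R1+R2) = 13.20 × 8.78/21.98 = 5.273 kΩ.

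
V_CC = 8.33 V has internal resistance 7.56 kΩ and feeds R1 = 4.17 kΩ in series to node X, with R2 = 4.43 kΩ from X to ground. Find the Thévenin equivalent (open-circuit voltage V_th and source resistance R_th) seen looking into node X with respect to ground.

R1' = 7.56 + 4.17 = 11.73 kΩ (source resistance + R1).
With X open, the divider is unloaded: V_th = 8.33 × 4.43/16.16 = 2.284 V.
Looking into X with the source shorted: R_th = R1'·R2/(R1'+R2) = 11.73 × 4.43/16.16 = 3.216 kΩ.

V_th ≈ 2.28 V, R_th ≈ 3.22 kΩ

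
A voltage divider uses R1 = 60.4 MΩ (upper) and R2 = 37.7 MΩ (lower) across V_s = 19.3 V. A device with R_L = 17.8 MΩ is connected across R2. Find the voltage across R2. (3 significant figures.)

The load sits in parallel with R2, giving an effective lower resistance R2' = R2·R_L/(R2+R_L) = 12.09 MΩ.
Now apply the divider: V_out = 19.3 × 0.1668 = 3.219 V.

V_out ≈ 3.22 V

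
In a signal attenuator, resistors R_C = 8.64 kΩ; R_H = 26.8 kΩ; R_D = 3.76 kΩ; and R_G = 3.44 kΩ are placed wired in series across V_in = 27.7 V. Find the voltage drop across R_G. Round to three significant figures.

V ≈ 2.23 V

ΣR = 8.64 + 26.8 + 3.76 + 3.44 = 42.64 kΩ.
V = V_in · R/ΣR = 27.7 × 0.08068 = 2.235 V.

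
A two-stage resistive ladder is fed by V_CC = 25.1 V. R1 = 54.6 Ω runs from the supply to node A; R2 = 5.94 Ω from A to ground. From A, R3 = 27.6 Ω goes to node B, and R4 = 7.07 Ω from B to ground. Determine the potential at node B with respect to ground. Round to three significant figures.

Looking into the second stage from A: R3 + R4 = 34.67 Ω appears in parallel with R2.
R2 ‖ (R3+R4) = 5.071 Ω.
So V_A = 25.1 × 0.08499 = 2.133 V.
Stage 2 is unloaded, so V_B = V_A · R4/(R3+R4) = 2.133 × 7.07/34.67 = 0.4350 V.

V_B ≈ 0.435 V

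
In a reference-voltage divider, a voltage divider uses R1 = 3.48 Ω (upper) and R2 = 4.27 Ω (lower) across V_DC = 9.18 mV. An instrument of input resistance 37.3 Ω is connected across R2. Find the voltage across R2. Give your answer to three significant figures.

R2 ‖ R_L = (4.27 × 37.3)/(4.27 + 37.3) = 3.831 Ω.
Voltage divider with the loaded lower leg: V_out = 9.18 × 3.831/(3.48 + 3.831) = 9.18 × 0.5240 = 4.811 mV.
(Unloaded it would be 5.06 mV; the load pulls it down.)

V_out ≈ 4.81 mV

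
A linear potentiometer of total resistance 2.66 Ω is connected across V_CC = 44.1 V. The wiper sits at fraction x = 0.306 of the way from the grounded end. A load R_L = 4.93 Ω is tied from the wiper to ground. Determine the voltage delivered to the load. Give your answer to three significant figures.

Split the track: R_lower = x·R_p = 0.8140 Ω, R_upper = (1−x)·R_p = 1.846 Ω.
Lower segment in parallel with the load: 0.8140 ‖ 4.93 = 0.6986 Ω.
Then V_out = V_CC · 0.6986/(1.846 + 0.6986) = 12.11 V.

V_out ≈ 12.1 V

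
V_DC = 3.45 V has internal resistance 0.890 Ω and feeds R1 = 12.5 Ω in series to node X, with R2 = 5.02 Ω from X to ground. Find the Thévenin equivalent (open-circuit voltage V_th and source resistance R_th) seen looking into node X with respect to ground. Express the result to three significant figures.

V_th ≈ 0.941 V, R_th ≈ 3.65 Ω

R1' = 0.890 + 12.5 = 13.39 Ω (source resistance + R1).
With X open, the divider is unloaded: V_th = 3.45 × 5.02/18.41 = 0.9407 V.
With V_DC suppressed (replaced by a short), R_th = R1' ‖ R2 = (13.39 × 5.02)/(13.39 + 5.02) = 3.651 Ω.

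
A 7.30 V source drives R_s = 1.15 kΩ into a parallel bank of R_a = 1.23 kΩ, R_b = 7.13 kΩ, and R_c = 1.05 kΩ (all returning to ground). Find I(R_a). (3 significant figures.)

Parallel bank: R_p = 1/(1/1.23 + 1/7.13 + 1/1.05) = 0.5248 kΩ.
Node voltage V_A = V_s · R_p/(R_s + R_p) = 7.30 × 0.3133 = 2.287 V.
Branch current I = V_A/R_a = 2.287/1.23 = 1.860 mA.

I ≈ 1.86 mA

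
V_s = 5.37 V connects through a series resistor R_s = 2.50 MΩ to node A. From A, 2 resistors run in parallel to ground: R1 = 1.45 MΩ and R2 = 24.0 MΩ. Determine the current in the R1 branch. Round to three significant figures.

Parallel bank: R_p = 1/(1/1.45 + 1/24.0) = 1.367 MΩ.
V_A by voltage divider: V_A = 5.37 × 1.367/(2.50 + 1.367) = 1.899 V.
I(R1) = V_A / R1 = 1.899/1.45 = 1.309 µA.

I ≈ 1.31 µA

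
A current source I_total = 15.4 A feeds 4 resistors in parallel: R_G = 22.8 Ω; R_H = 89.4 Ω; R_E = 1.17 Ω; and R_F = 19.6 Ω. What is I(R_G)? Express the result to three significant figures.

ΣG = 1/22.8 + 1/89.4 + 1/1.17 + 1/19.6 = 0.9608.
R_G takes the fraction G_k/ΣG = 0.04386/0.9608 = 0.04565, so I = 15.4 × 0.04565 = 0.7030 A.

I ≈ 0.703 A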